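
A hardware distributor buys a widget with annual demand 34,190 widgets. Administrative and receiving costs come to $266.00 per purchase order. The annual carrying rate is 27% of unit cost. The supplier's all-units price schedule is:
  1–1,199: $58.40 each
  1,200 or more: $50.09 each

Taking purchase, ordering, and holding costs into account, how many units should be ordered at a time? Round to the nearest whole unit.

Holding cost per unit per year at price C is H = 0.27·C.
For each price level, check whether its EOQ is feasible; otherwise the best quantity at that price is the breakpoint.
EOQ at $58.40 = 1074.0 (feasible in tier 1): TC = 34,190×$58.40 + (34,190/1074.0)×266 + (1074.0/2)×0.27×$58.40 = $2,013,631.33.
EOQ at $50.09 = 1159.7 < 1200, so use break Q=1200: TC = 34,190×$50.09 + (34,190/1200.0)×266 + (1200.0/2)×0.27×$50.09 = $1,728,270.46.
Lowest total cost is $1,728,270.46 at Q = 1200.0.

Q* ≈ 1,200 widgets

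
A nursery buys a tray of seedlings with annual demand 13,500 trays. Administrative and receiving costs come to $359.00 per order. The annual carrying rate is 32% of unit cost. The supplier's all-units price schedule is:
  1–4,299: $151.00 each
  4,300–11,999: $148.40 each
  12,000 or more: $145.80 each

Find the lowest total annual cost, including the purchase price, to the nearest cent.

TC* ≈ $2,060,141.76

Holding cost per unit per year at price C is H = 0.32·C.
Candidates are each tier's EOQ (if it falls in that tier) and each price-break quantity.
EOQ at $151.00 = 447.9 (feasible in tier 1): TC = 13,500×$151.00 + (13,500/447.9)×359 + (447.9/2)×0.32×$151.00 = $2,060,141.76.
EOQ at $148.40 = 451.8 < 4300, so use break Q=4300: TC = 13,500×$148.40 + (13,500/4300.0)×359 + (4300.0/2)×0.32×$148.40 = $2,106,626.29.
EOQ at $145.80 = 455.8 < 12000, so use break Q=12000: TC = 13,500×$145.80 + (13,500/12000.0)×359 + (12000.0/2)×0.32×$145.80 = $2,248,639.88.
Lowest total cost among the candidates is at Q = 447.9.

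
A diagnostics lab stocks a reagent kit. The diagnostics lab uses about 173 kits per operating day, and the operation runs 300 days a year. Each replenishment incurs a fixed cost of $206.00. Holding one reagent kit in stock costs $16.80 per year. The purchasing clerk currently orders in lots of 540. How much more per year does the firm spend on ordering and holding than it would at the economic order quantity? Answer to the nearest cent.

Extra cost ≈ $5,381.50 per year

Annual demand D = 173 × 300 = 51,900.
EOQ = √(2DS/H) = √(2 × 51,900 × 206 / 16.8) ≈ 1128.18.
Cost at Q* = (D/Q*)S + (Q*/2)H = √(2DSH) ≈ $18,953.39.
Cost at Q = 540: (51,900/540)×206 + (540/2)×16.8 = $19,798.89 + $4,536.00 = $24,334.89.
Excess = $24,334.89 − $18,953.39 = $5,381.50.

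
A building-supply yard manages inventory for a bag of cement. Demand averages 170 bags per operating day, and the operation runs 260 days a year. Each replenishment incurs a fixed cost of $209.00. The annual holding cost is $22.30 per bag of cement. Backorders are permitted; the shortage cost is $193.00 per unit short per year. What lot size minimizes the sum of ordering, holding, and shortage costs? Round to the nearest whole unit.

Q* ≈ 961 bags

Annual demand D = 170 × 260 = 44,200.
With planned backorders, Q* = √(2DS/H) · √((H+B)/B).
√(2DS/H) = √(2 × 44,200 × 209 / 22.3) = 910.221.
√((H+B)/B) = √((22.3+193)/193) = 1.0562.
Q* ≈ 961.369.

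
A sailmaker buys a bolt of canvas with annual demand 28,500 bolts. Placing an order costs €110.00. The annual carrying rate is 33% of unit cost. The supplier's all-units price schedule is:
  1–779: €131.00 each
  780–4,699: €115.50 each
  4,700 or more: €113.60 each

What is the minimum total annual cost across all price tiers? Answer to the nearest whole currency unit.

TC* ≈ €3,310,634

Holding cost per unit per year at price C is H = 0.33·C.
For each price level, check whether its EOQ is feasible; otherwise the best quantity at that price is the breakpoint.
EOQ at €131.00 = 380.8 (feasible in tier 1): TC = 28,500×€131.00 + (28,500/380.8)×110 + (380.8/2)×0.33×€131.00 = €3,749,963.66.
EOQ at €115.50 = 405.6 < 780, so use break Q=780: TC = 28,500×€115.50 + (28,500/780.0)×110 + (780.0/2)×0.33×€115.50 = €3,310,634.08.
EOQ at €113.60 = 409.0 < 4700, so use break Q=4700: TC = 28,500×€113.60 + (28,500/4700.0)×110 + (4700.0/2)×0.33×€113.60 = €3,326,363.82.
Lowest total cost among the candidates is at Q = 780.0.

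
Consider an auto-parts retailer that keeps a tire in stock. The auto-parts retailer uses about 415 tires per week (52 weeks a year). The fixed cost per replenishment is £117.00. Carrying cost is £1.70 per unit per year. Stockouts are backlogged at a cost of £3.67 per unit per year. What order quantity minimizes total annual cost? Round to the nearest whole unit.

Q* ≈ 2,085 tires

Annual demand D = 415 × 52 = 21,580.
With planned backorders, Q* = √(2DS/H) · √((H+B)/B).
√(2DS/H) = √(2 × 21,580 × 117 / 1.7) = 1723.492.
√((H+B)/B) = √((1.7+3.67)/3.67) = 1.2096.
Q* ≈ 2084.795.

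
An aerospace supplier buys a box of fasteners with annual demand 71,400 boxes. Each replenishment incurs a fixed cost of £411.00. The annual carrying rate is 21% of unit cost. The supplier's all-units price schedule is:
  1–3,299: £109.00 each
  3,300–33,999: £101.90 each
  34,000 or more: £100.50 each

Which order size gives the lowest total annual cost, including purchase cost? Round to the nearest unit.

Q* ≈ 3,300 boxes

Holding cost per unit per year at price C is H = 0.21·C.
Candidates are each tier's EOQ (if it falls in that tier) and each price-break quantity.
EOQ at £109.00 = 1601.3 (feasible in tier 1): TC = 71,400×£109.00 + (71,400/1601.3)×411 + (1601.3/2)×0.21×£109.00 = £7,819,252.86.
EOQ at £101.90 = 1656.1 < 3300, so use break Q=3300: TC = 71,400×£101.90 + (71,400/3300.0)×411 + (3300.0/2)×0.21×£101.90 = £7,319,860.90.
EOQ at £100.50 = 1667.6 < 34000, so use break Q=34000: TC = 71,400×£100.50 + (71,400/34000.0)×411 + (34000.0/2)×0.21×£100.50 = £7,535,348.10.
Lowest total cost is £7,319,860.90 at Q = 3300.0.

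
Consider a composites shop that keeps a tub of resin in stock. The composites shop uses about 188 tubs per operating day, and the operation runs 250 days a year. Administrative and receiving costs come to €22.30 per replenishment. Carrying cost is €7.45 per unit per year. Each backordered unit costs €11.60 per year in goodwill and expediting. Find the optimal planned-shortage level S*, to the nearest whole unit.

Annual demand D = 188 × 250 = 47,000.
With planned backorders, Q* = √(2DS/H) · √((H+B)/B).
√(2DS/H) = √(2 × 47,000 × 22.3 / 7.45) = 530.442.
√((H+B)/B) = √((7.45+11.6)/11.6) = 1.2815.
Q* ≈ 679.762.
S* = Q* · H/(H+B) = 679.762 × 7.45/19.05 ≈ 265.839.

S* ≈ 266 tubs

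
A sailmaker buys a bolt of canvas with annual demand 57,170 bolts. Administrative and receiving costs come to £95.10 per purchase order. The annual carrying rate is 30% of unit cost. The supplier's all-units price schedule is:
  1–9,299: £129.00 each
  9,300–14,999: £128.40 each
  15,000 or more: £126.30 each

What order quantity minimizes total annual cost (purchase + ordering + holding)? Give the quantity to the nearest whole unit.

Holding cost per unit per year at price C is H = 0.30·C.
For each price level, check whether its EOQ is feasible; otherwise the best quantity at that price is the breakpoint.
EOQ at £129.00 = 530.1 (feasible in tier 1): TC = 57,170×£129.00 + (57,170/530.1)×95.1 + (530.1/2)×0.30×£129.00 = £7,395,443.74.
EOQ at £128.40 = 531.3 < 9300, so use break Q=9300: TC = 57,170×£128.40 + (57,170/9300.0)×95.1 + (9300.0/2)×0.30×£128.40 = £7,520,330.61.
EOQ at £126.30 = 535.7 < 15000, so use break Q=15000: TC = 57,170×£126.30 + (57,170/15000.0)×95.1 + (15000.0/2)×0.30×£126.30 = £7,505,108.46.
Lowest total cost is £7,395,443.74 at Q = 530.1.

Q* ≈ 530 bolts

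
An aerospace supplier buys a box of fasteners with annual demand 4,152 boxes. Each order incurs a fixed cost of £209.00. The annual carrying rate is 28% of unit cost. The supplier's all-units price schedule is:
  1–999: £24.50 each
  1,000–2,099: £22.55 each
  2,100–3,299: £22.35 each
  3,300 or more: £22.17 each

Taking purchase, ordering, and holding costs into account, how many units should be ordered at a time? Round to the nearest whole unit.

Q* ≈ 1,000 boxes

Holding cost per unit per year at price C is H = 0.28·C.
Candidates are each tier's EOQ (if it falls in that tier) and each price-break quantity.
EOQ at £24.50 = 503.0 (feasible in tier 1): TC = 4,152×£24.50 + (4,152/503.0)×209 + (503.0/2)×0.28×£24.50 = £105,174.47.
EOQ at £22.55 = 524.3 < 1000, so use break Q=1000: TC = 4,152×£22.55 + (4,152/1000.0)×209 + (1000.0/2)×0.28×£22.55 = £97,652.37.
EOQ at £22.35 = 526.6 < 2100, so use break Q=2100: TC = 4,152×£22.35 + (4,152/2100.0)×209 + (2100.0/2)×0.28×£22.35 = £99,781.32.
EOQ at £22.17 = 528.8 < 3300, so use break Q=3300: TC = 4,152×£22.17 + (4,152/3300.0)×209 + (3300.0/2)×0.28×£22.17 = £102,555.34.
Lowest total cost is £97,652.37 at Q = 1000.0.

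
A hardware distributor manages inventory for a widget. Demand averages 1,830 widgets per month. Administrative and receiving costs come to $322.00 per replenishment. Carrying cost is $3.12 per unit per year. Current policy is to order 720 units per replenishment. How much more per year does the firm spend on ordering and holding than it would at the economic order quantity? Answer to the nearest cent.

Annual demand D = 1,830 × 12 = 21,960.
EOQ = √(2DS/H) = √(2 × 21,960 × 322 / 3.12) ≈ 2129.03.
Cost at Q* = (D/Q*)S + (Q*/2)H = √(2DSH) ≈ $6,642.57.
Cost at Q = 720: (21,960/720)×322 + (720/2)×3.12 = $9,821.00 + $1,123.20 = $10,944.20.
Excess = $10,944.20 − $6,642.57 = $4,301.63.

Extra cost ≈ $4,301.63 per year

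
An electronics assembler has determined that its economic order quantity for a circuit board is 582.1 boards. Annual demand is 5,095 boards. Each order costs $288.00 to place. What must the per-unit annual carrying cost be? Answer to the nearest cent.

Squaring Q* = √(2DS/H) gives Q*² = 2DS/H.
From Q* = √(2DS/H): H = 2DS / Q*² = 2 × 5,095 × 288 / 582.1² = 8.6611.

H ≈ $8.66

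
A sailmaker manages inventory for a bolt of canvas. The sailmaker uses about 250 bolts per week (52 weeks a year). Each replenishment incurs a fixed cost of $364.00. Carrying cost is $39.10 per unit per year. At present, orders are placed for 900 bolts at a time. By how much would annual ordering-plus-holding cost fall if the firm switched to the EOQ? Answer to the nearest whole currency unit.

Extra cost ≈ $3,616 per year

Annual demand D = 250 × 52 = 13,000.
EOQ = √(2DS/H) = √(2 × 13,000 × 364 / 39.1) ≈ 491.98.
Cost at Q* = (D/Q*)S + (Q*/2)H = √(2DSH) ≈ $19,236.49.
Cost at Q = 900: (13,000/900)×364 + (900/2)×39.1 = $5,257.78 + $17,595.00 = $22,852.78.
Excess = $22,852.78 − $19,236.49 = $3,616.29.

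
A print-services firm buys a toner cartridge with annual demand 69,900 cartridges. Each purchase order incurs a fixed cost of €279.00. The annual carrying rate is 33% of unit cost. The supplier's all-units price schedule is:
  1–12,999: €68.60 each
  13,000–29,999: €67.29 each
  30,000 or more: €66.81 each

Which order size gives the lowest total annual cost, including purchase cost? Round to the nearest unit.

Holding cost per unit per year at price C is H = 0.33·C.
For each price level, check whether its EOQ is feasible; otherwise the best quantity at that price is the breakpoint.
EOQ at €68.60 = 1312.6 (feasible in tier 1): TC = 69,900×€68.60 + (69,900/1312.6)×279 + (1312.6/2)×0.33×€68.60 = €4,824,854.93.
EOQ at €67.29 = 1325.3 < 13000, so use break Q=13000: TC = 69,900×€67.29 + (69,900/13000.0)×279 + (13000.0/2)×0.33×€67.29 = €4,849,408.21.
EOQ at €66.81 = 1330.1 < 30000, so use break Q=30000: TC = 69,900×€66.81 + (69,900/30000.0)×279 + (30000.0/2)×0.33×€66.81 = €5,001,378.57.
Lowest total cost is €4,824,854.93 at Q = 1312.6.

Q* ≈ 1,313 cartridges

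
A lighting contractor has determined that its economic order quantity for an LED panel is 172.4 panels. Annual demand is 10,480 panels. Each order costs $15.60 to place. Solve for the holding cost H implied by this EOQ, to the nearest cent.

Squaring Q* = √(2DS/H) gives Q*² = 2DS/H.
From Q* = √(2DS/H): H = 2DS / Q*² = 2 × 10,480 × 15.6 / 172.4² = 11.0012.

H ≈ $11.00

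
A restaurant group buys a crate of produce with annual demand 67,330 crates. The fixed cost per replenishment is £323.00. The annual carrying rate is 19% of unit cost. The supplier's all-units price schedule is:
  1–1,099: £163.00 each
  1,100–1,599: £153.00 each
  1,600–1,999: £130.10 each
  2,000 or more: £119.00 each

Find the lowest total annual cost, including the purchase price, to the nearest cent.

Holding cost per unit per year at price C is H = 0.19·C.
For each price level, check whether its EOQ is feasible; otherwise the best quantity at that price is the breakpoint.
Tier 1 (£163.00): EOQ = 1185.1 exceeds tier's upper bound 1099, so this tier is dominated.
EOQ at £153.00 = 1223.2 (feasible in tier 2): TC = 67,330×£153.00 + (67,330/1223.2)×323 + (1223.2/2)×0.19×£153.00 = £10,337,048.47.
EOQ at £130.10 = 1326.5 < 1600, so use break Q=1600: TC = 67,330×£130.10 + (67,330/1600.0)×323 + (1600.0/2)×0.19×£130.10 = £8,793,000.44.
EOQ at £119.00 = 1387.0 < 2000, so use break Q=2000: TC = 67,330×£119.00 + (67,330/2000.0)×323 + (2000.0/2)×0.19×£119.00 = £8,045,753.79.
Lowest total cost among the candidates is at Q = 2000.0.

TC* ≈ £8,045,753.79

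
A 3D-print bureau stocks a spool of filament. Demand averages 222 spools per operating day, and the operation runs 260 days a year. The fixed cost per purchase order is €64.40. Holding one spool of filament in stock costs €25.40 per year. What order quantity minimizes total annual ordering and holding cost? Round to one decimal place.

Q* ≈ 541.0 spools

Annual demand D = 222 × 260 = 57,720.
EOQ = √(2DS / H) = √(2 × 57,720 × 64.4 / 25.4).
= √(7,434,336 / 25.4) = √292,690.3937 ≈ 541.009.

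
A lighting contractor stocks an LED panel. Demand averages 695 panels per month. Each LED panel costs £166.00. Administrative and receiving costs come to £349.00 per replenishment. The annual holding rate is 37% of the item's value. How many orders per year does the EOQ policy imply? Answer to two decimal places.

Annual demand D = 695 × 12 = 8,340.
Holding cost H = 0.37 × £166.00 = £61.4200 per unit per year.
The optimal lot size = √(2DS/H) = √(2 × 8,340 × 349 / 61.42) ≈ 307.86.
Orders per year = D / Q* = 8,340 / 307.86 ≈ 27.090.

N ≈ 27.09 orders per year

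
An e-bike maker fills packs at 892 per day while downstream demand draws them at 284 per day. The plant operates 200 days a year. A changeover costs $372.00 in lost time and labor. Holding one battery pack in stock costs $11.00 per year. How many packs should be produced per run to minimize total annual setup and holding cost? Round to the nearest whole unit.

Annual demand D = 284 × 200 = 56,800.
Production build-up factor (1 − d/p) = 1 − 284/892 = 0.6816.
Q* = √(2DS / (H(1 − d/p))) = √(2 × 56,800 × 372 / (11 × 0.6816)).
= √(42,259,200 / 7.4978) ≈ 2374.078.

Q* ≈ 2,374 packs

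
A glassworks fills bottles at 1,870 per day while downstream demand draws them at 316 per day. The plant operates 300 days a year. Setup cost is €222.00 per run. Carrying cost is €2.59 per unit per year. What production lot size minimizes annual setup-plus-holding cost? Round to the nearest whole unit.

Q* ≈ 4,422 bottles

Annual demand D = 316 × 300 = 94,800.
Production build-up factor (1 − d/p) = 1 − 316/1,870 = 0.8310.
Q* = √(2DS / (H(1 − d/p))) = √(2 × 94,800 × 222 / (2.59 × 0.8310)).
= √(42,091,200 / 2.1523) ≈ 4422.227.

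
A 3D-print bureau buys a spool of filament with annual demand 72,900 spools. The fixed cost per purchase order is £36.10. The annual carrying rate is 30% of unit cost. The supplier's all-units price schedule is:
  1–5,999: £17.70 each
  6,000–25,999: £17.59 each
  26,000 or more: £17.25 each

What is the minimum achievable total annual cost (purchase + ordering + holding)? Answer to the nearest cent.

TC* ≈ £1,295,616.64

Holding cost per unit per year at price C is H = 0.30·C.
Candidates are each tier's EOQ (if it falls in that tier) and each price-break quantity.
EOQ at £17.70 = 995.6 (feasible in tier 1): TC = 72,900×£17.70 + (72,900/995.6)×36.1 + (995.6/2)×0.30×£17.70 = £1,295,616.64.
EOQ at £17.59 = 998.7 < 6000, so use break Q=6000: TC = 72,900×£17.59 + (72,900/6000.0)×36.1 + (6000.0/2)×0.30×£17.59 = £1,298,580.61.
EOQ at £17.25 = 1008.5 < 26000, so use break Q=26000: TC = 72,900×£17.25 + (72,900/26000.0)×36.1 + (26000.0/2)×0.30×£17.25 = £1,324,901.22.
Lowest total cost among the candidates is at Q = 995.6.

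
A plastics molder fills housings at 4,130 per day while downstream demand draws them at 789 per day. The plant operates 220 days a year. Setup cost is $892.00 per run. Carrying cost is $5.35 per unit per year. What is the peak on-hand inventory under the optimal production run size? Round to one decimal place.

Annual demand D = 789 × 220 = 173,580.
Production build-up factor (1 − d/p) = 1 − 789/4,130 = 0.8090.
Q* = √(2DS / (H(1 − d/p))) = √(2 × 173,580 × 892 / (5.35 × 0.8090)).
= √(309,666,720 / 4.3279) ≈ 8458.769.
Maximum inventory = Q*(1 − d/p) = 8458.769 × 0.8090 ≈ 6842.796.

I_max ≈ 6,842.8 housings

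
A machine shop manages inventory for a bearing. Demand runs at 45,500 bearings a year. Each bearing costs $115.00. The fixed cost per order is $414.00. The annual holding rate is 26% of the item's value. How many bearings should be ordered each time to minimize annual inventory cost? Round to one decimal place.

Q* ≈ 1,122.5 bearings

Holding cost H = 0.26 × $115.00 = $29.9000 per unit per year.
EOQ = √(2DS / H) = √(2 × 45,500 × 414 / 29.9).
= √(37,674,000 / 29.9) = √1,260,000 ≈ 1122.497.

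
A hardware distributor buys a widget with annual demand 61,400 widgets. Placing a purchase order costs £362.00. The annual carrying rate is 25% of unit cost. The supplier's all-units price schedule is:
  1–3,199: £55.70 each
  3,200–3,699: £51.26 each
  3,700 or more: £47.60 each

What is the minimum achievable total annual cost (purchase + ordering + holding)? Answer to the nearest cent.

TC* ≈ £2,950,662.24

Holding cost per unit per year at price C is H = 0.25·C.
For each price level, check whether its EOQ is feasible; otherwise the best quantity at that price is the breakpoint.
EOQ at £55.70 = 1786.7 (feasible in tier 1): TC = 61,400×£55.70 + (61,400/1786.7)×362 + (1786.7/2)×0.25×£55.70 = £3,444,860.04.
EOQ at £51.26 = 1862.5 < 3200, so use break Q=3200: TC = 61,400×£51.26 + (61,400/3200.0)×362 + (3200.0/2)×0.25×£51.26 = £3,174,813.88.
EOQ at £47.60 = 1932.8 < 3700, so use break Q=3700: TC = 61,400×£47.60 + (61,400/3700.0)×362 + (3700.0/2)×0.25×£47.60 = £2,950,662.24.
Lowest total cost among the candidates is at Q = 3700.0.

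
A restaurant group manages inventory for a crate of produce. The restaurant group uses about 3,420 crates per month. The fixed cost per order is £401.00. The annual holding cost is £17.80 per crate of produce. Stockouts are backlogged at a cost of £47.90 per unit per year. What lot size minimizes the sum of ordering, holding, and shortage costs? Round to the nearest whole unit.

Annual demand D = 3,420 × 12 = 41,040.
With planned backorders, Q* = √(2DS/H) · √((H+B)/B).
√(2DS/H) = √(2 × 41,040 × 401 / 17.8) = 1359.818.
√((H+B)/B) = √((17.8+47.9)/47.9) = 1.1712.
Q* ≈ 1592.560.

Q* ≈ 1,593 crates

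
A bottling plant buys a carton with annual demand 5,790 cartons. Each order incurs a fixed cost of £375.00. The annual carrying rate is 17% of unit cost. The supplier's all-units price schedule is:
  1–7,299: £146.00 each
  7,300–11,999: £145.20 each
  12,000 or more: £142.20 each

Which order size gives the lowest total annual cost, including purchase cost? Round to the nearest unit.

Q* ≈ 418 cartons

Holding cost per unit per year at price C is H = 0.17·C.
For each price level, check whether its EOQ is feasible; otherwise the best quantity at that price is the breakpoint.
EOQ at £146.00 = 418.3 (feasible in tier 1): TC = 5,790×£146.00 + (5,790/418.3)×375 + (418.3/2)×0.17×£146.00 = £855,721.76.
EOQ at £145.20 = 419.4 < 7300, so use break Q=7300: TC = 5,790×£145.20 + (5,790/7300.0)×375 + (7300.0/2)×0.17×£145.20 = £931,102.03.
EOQ at £142.20 = 423.8 < 12000, so use break Q=12000: TC = 5,790×£142.20 + (5,790/12000.0)×375 + (12000.0/2)×0.17×£142.20 = £968,562.94.
Lowest total cost is £855,721.76 at Q = 418.3.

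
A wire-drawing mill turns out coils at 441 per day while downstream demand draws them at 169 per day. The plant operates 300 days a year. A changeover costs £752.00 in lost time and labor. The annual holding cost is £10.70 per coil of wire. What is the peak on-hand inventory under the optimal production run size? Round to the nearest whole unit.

Annual demand D = 169 × 300 = 50,700.
Production build-up factor (1 − d/p) = 1 − 169/441 = 0.6168.
Q* = √(2DS / (H(1 − d/p))) = √(2 × 50,700 × 752 / (10.7 × 0.6168)).
= √(76,252,800 / 6.5995) ≈ 3399.154.
Maximum inventory = Q*(1 − d/p) = 3399.154 × 0.6168 ≈ 2096.530.

I_max ≈ 2,097 coils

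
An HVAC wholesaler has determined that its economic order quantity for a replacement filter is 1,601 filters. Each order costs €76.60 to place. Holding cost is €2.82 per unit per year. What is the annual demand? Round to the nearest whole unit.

D ≈ 47,182 filters per year

The basic EOQ model gives Q* = √(2DS/H); rearrange for the unknown.
From Q* = √(2DS/H): D = Q*²H / (2S) = 1,601² × 2.82 / (2 × 76.6) = 47181.637.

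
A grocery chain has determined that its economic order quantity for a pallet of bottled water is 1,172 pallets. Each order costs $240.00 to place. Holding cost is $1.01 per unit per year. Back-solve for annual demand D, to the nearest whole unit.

D ≈ 2,890 pallets per year

The basic EOQ model gives Q* = √(2DS/H); rearrange for the unknown.
From Q* = √(2DS/H): D = Q*²H / (2S) = 1,172² × 1.01 / (2 × 240) = 2890.250.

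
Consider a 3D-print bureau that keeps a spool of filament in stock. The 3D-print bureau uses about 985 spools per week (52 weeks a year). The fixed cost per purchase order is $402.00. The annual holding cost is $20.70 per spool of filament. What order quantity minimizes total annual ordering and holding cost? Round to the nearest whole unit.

Annual demand D = 985 × 52 = 51,220.
EOQ = √(2DS / H) = √(2 × 51,220 × 402 / 20.7).
= √(41,180,880 / 20.7) = √1,989,414.4928 ≈ 1410.466.

Q* ≈ 1,410 spools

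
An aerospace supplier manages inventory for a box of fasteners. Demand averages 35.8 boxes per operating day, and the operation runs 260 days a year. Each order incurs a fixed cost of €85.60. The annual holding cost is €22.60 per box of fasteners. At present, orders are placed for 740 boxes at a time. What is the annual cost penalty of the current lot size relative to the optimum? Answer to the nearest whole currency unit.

Annual demand D = 35.8 × 260 = 9,308.
EOQ = √(2DS/H) = √(2 × 9,308 × 85.6 / 22.6) ≈ 265.54.
Cost at Q* = (D/Q*)S + (Q*/2)H = √(2DSH) ≈ €6,001.15.
Cost at Q = 740: (9,308/740)×85.6 + (740/2)×22.6 = €1,076.71 + €8,362.00 = €9,438.71.
Excess = €9,438.71 − €6,001.15 = €3,437.56.

Extra cost ≈ €3,438 per year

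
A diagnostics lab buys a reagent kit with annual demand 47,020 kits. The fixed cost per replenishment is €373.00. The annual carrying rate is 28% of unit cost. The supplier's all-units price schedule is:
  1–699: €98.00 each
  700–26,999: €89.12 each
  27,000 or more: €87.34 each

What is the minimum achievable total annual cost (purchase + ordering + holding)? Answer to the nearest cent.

Holding cost per unit per year at price C is H = 0.28·C.
Candidates are each tier's EOQ (if it falls in that tier) and each price-break quantity.
Tier 1 (€98.00): EOQ = 1130.6 exceeds tier's upper bound 699, so this tier is dominated.
EOQ at €89.12 = 1185.6 (feasible in tier 2): TC = 47,020×€89.12 + (47,020/1185.6)×373 + (1185.6/2)×0.28×€89.12 = €4,220,007.79.
EOQ at €87.34 = 1197.6 < 27000, so use break Q=27000: TC = 47,020×€87.34 + (47,020/27000.0)×373 + (27000.0/2)×0.28×€87.34 = €4,437,521.57.
Lowest total cost among the candidates is at Q = 1185.6.

TC* ≈ €4,220,007.79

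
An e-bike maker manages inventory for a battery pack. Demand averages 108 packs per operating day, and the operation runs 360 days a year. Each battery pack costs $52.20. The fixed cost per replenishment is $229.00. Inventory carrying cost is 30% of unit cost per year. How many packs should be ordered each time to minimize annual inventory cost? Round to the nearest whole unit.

Annual demand D = 108 × 360 = 38,880.
Holding cost H = 0.30 × $52.20 = $15.6600 per unit per year.
EOQ = √(2DS / H) = √(2 × 38,880 × 229 / 15.66).
= √(17,807,040 / 15.66) = √1,137,103.4483 ≈ 1066.351.

Q* ≈ 1,066 packs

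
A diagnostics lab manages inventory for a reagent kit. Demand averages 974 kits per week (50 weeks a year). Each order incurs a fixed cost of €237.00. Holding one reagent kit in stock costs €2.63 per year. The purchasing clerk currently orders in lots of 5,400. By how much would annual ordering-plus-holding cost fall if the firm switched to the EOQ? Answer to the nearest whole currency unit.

Annual demand D = 974 × 50 = 48,700.
EOQ = √(2DS/H) = √(2 × 48,700 × 237 / 2.63) ≈ 2962.62.
Cost at Q* = (D/Q*)S + (Q*/2)H = √(2DSH) ≈ €7,791.69.
Cost at Q = 5,400: (48,700/5,400)×237 + (5,400/2)×2.63 = €2,137.39 + €7,101.00 = €9,238.39.
Excess = €9,238.39 − €7,791.69 = €1,446.70.

Extra cost ≈ €1,447 per year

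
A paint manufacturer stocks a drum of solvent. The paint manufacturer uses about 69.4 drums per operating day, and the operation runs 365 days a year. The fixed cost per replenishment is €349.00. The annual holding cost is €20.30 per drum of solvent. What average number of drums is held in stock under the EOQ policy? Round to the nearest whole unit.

Average inventory ≈ 467 drums

Annual demand D = 69.4 × 365 = 25,331.
EOQ = √(2DS/H) = √(2 × 25,331 × 349 / 20.3) ≈ 933.27.
Average inventory = Q*/2 ≈ 933.27 / 2 = 466.633.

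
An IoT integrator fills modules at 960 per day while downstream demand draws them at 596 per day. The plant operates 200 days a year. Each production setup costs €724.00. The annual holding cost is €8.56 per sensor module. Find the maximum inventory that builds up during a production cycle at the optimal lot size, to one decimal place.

I_max ≈ 2,765.0 modules

Annual demand D = 596 × 200 = 119,200.
Production build-up factor (1 − d/p) = 1 − 596/960 = 0.3792.
Q* = √(2DS / (H(1 − d/p))) = √(2 × 119,200 × 724 / (8.56 × 0.3792)).
= √(172,601,600 / 3.2457) ≈ 7292.399.
Maximum inventory = Q*(1 − d/p) = 7292.399 × 0.3792 ≈ 2765.035.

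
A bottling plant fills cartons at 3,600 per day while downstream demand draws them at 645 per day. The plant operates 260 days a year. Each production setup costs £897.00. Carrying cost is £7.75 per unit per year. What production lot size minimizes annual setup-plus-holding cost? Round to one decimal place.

Annual demand D = 645 × 260 = 167,700.
Production build-up factor (1 − d/p) = 1 − 645/3,600 = 0.8208.
Q* = √(2DS / (H(1 − d/p))) = √(2 × 167,700 × 897 / (7.75 × 0.8208)).
= √(300,853,800 / 6.3615) ≈ 6877.006.

Q* ≈ 6,877.0 cartons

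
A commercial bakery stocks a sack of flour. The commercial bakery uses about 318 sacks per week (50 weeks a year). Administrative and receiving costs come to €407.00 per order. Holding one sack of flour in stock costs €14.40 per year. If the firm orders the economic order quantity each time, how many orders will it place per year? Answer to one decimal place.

Annual demand D = 318 × 50 = 15,900.
The optimal lot size = √(2DS/H) = √(2 × 15,900 × 407 / 14.4) ≈ 948.05.
Orders per year = D / Q* = 15,900 / 948.05 ≈ 16.771.

N ≈ 16.8 orders per year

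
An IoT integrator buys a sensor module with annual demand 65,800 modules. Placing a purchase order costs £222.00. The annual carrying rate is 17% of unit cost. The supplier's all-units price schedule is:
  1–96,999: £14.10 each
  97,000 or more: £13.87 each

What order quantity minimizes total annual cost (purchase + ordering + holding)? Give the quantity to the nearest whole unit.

Holding cost per unit per year at price C is H = 0.17·C.
Candidates are each tier's EOQ (if it falls in that tier) and each price-break quantity.
EOQ at £14.10 = 3491.2 (feasible in tier 1): TC = 65,800×£14.10 + (65,800/3491.2)×222 + (3491.2/2)×0.17×£14.10 = £936,148.32.
EOQ at £13.87 = 3520.0 < 97000, so use break Q=97000: TC = 65,800×£13.87 + (65,800/97000.0)×222 + (97000.0/2)×0.17×£13.87 = £1,027,154.74.
Lowest total cost is £936,148.32 at Q = 3491.2.

Q* ≈ 3,491 modules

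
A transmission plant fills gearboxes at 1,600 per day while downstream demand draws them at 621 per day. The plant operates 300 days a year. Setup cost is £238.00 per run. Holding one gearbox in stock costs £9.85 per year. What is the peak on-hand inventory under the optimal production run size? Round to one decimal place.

Annual demand D = 621 × 300 = 186,300.
Production build-up factor (1 − d/p) = 1 − 621/1,600 = 0.6119.
Q* = √(2DS / (H(1 − d/p))) = √(2 × 186,300 × 238 / (9.85 × 0.6119)).
= √(88,678,800 / 6.027) ≈ 3835.840.
Maximum inventory = Q*(1 − d/p) = 3835.840 × 0.6119 ≈ 2347.054.

I_max ≈ 2,347.1 gearboxes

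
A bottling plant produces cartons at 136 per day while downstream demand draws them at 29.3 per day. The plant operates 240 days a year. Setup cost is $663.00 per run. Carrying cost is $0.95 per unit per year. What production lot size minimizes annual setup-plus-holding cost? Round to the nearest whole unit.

Q* ≈ 3,537 cartons

Annual demand D = 29.3 × 240 = 7,032.
Production build-up factor (1 − d/p) = 1 − 29.3/136 = 0.7846.
Q* = √(2DS / (H(1 − d/p))) = √(2 × 7,032 × 663 / (0.95 × 0.7846)).
= √(9,324,432 / 0.7453) ≈ 3537.013.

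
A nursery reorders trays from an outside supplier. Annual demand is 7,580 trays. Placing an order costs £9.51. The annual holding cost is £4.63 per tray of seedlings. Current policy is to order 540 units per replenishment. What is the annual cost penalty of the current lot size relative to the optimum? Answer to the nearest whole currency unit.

Extra cost ≈ £567 per year

EOQ = √(2DS/H) = √(2 × 7,580 × 9.51 / 4.63) ≈ 176.46.
Cost at Q* = (D/Q*)S + (Q*/2)H = √(2DSH) ≈ £817.02.
Cost at Q = 540: (7,580/540)×9.51 + (540/2)×4.63 = £133.49 + £1,250.10 = £1,383.59.
Excess = £1,383.59 − £817.02 = £566.58.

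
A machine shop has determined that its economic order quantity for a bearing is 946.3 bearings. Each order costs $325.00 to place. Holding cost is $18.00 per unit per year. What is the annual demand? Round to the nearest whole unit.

D ≈ 24,798 bearings per year

Invert the EOQ relation Q*² = 2DS/H.
From Q* = √(2DS/H): D = Q*²H / (2S) = 946.3² × 18 / (2 × 325) = 24798.010.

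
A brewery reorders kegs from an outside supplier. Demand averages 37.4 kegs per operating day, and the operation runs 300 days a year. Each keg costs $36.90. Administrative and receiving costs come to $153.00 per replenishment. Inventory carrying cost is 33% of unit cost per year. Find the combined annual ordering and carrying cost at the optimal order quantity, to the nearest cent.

Annual demand D = 37.4 × 300 = 11,220.
Holding cost H = 0.33 × $36.90 = $12.1770 per unit per year.
EOQ = √(2DS/H) = √(2 × 11,220 × 153 / 12.177) ≈ 530.99.
At the optimum the two cost components are equal, so total cost = 2·(Q*/2)H = Q*·H.
Minimum total = √(2DSH) = √(2 × 11,220 × 153 × 12.177) ≈ 6465.875.

TC* ≈ $6,465.87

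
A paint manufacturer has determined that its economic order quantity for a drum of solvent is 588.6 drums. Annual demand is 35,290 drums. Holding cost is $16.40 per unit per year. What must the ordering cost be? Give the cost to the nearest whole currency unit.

Invert the EOQ relation Q*² = 2DS/H.
From Q* = √(2DS/H): S = Q*²H / (2D) = 588.6² × 16.4 / (2 × 35,290) = 80.5013.

S ≈ $81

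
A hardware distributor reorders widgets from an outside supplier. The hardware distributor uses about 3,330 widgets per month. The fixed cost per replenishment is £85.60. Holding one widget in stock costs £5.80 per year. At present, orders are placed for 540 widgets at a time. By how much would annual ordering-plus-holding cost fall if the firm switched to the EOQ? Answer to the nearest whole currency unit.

Extra cost ≈ £1,601 per year

Annual demand D = 3,330 × 12 = 39,960.
EOQ = √(2DS/H) = √(2 × 39,960 × 85.6 / 5.8) ≈ 1086.05.
Cost at Q* = (D/Q*)S + (Q*/2)H = √(2DSH) ≈ £6,299.10.
Cost at Q = 540: (39,960/540)×85.6 + (540/2)×5.8 = £6,334.40 + £1,566.00 = £7,900.40.
Excess = £7,900.40 − £6,299.10 = £1,601.30.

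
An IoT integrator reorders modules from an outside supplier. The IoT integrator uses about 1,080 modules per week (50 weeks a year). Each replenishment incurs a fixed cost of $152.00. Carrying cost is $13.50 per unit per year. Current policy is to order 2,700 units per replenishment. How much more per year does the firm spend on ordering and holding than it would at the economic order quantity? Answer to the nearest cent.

Annual demand D = 1,080 × 50 = 54,000.
EOQ = √(2DS/H) = √(2 × 54,000 × 152 / 13.5) ≈ 1102.72.
Cost at Q* = (D/Q*)S + (Q*/2)H = √(2DSH) ≈ $14,886.77.
Cost at Q = 2,700: (54,000/2,700)×152 + (2,700/2)×13.5 = $3,040.00 + $18,225.00 = $21,265.00.
Excess = $21,265.00 − $14,886.77 = $6,378.23.

Extra cost ≈ $6,378.23 per year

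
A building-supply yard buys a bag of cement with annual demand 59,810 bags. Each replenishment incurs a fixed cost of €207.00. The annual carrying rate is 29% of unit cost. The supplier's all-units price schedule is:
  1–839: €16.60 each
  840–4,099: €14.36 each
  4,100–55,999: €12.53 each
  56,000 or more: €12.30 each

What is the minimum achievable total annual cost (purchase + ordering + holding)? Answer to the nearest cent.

Holding cost per unit per year at price C is H = 0.29·C.
Evaluate total cost at each tier's feasible EOQ or, if the EOQ is below the tier, at the tier's minimum quantity.
Tier 1 (€16.60): EOQ = 2268.0 exceeds tier's upper bound 839, so this tier is dominated.
EOQ at €14.36 = 2438.4 (feasible in tier 2): TC = 59,810×€14.36 + (59,810/2438.4)×207 + (2438.4/2)×0.29×€14.36 = €869,026.21.
EOQ at €12.53 = 2610.4 < 4100, so use break Q=4100: TC = 59,810×€12.53 + (59,810/4100.0)×207 + (4100.0/2)×0.29×€12.53 = €759,888.06.
EOQ at €12.30 = 2634.7 < 56000, so use break Q=56000: TC = 59,810×€12.30 + (59,810/56000.0)×207 + (56000.0/2)×0.29×€12.30 = €835,760.08.
Lowest total cost among the candidates is at Q = 4100.0.

TC* ≈ €759,888.06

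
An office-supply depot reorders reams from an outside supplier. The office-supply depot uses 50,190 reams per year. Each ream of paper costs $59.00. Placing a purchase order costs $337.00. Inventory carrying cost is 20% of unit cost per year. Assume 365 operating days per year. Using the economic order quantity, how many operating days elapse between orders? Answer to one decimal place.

T ≈ 12.3 days

Holding cost H = 0.20 × $59.00 = $11.8000 per unit per year.
EOQ = √(2DS/H) = √(2 × 50,190 × 337 / 11.8) ≈ 1693.16.
Cycle time = Q*/D × 365 = 1693.16 / 50,190 × 365 ≈ 12.313 days.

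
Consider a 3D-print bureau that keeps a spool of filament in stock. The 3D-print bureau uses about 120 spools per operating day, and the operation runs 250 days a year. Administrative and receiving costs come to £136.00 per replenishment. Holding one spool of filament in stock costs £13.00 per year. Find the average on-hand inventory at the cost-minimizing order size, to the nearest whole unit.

Annual demand D = 120 × 250 = 30,000.
Q* = √(2DS/H) = √(2 × 30,000 × 136 / 13) ≈ 792.27.
Average inventory = Q*/2 ≈ 792.27 / 2 = 396.135.

Average inventory ≈ 396 spools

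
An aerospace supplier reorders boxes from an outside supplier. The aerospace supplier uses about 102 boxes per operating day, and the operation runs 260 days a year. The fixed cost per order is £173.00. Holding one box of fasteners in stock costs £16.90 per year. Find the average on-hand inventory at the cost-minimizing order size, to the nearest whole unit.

Annual demand D = 102 × 260 = 26,520.
The optimal lot size = √(2DS/H) = √(2 × 26,520 × 173 / 16.9) ≈ 736.85.
Average inventory = Q*/2 ≈ 736.85 / 2 = 368.427.

Average inventory ≈ 368 boxes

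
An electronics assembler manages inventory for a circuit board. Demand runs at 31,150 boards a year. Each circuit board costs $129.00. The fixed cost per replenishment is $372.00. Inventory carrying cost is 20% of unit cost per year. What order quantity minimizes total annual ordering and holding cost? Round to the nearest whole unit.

Holding cost H = 0.20 × $129.00 = $25.8000 per unit per year.
EOQ = √(2DS / H) = √(2 × 31,150 × 372 / 25.8).
= √(23,175,600 / 25.8) = √898,279.0698 ≈ 947.776.

Q* ≈ 948 boards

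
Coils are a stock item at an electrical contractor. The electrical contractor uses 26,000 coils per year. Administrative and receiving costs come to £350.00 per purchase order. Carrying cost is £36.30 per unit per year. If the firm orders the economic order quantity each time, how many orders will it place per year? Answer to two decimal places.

N ≈ 36.72 orders per year

EOQ = √(2DS/H) = √(2 × 26,000 × 350 / 36.3) ≈ 708.08.
Orders per year = D / Q* = 26,000 / 708.08 ≈ 36.719.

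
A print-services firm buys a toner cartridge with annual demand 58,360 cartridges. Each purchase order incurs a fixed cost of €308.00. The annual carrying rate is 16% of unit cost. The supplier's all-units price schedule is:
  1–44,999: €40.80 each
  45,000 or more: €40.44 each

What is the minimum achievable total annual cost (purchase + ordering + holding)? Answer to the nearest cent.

Holding cost per unit per year at price C is H = 0.16·C.
Candidates are each tier's EOQ (if it falls in that tier) and each price-break quantity.
EOQ at €40.80 = 2346.7 (feasible in tier 1): TC = 58,360×€40.80 + (58,360/2346.7)×308 + (2346.7/2)×0.16×€40.80 = €2,396,407.27.
EOQ at €40.44 = 2357.1 < 45000, so use break Q=45000: TC = 58,360×€40.44 + (58,360/45000.0)×308 + (45000.0/2)×0.16×€40.44 = €2,506,061.84.
Lowest total cost among the candidates is at Q = 2346.7.

TC* ≈ €2,396,407.27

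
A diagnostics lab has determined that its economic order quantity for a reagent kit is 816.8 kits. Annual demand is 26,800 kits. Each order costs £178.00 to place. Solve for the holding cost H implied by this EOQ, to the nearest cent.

H ≈ £14.30

Invert the EOQ relation Q*² = 2DS/H.
From Q* = √(2DS/H): H = 2DS / Q*² = 2 × 26,800 × 178 / 816.8² = 14.3006.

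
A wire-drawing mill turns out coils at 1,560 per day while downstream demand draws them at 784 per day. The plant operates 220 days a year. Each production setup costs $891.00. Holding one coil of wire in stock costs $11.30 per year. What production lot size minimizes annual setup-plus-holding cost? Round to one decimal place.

Annual demand D = 784 × 220 = 172,480.
Production build-up factor (1 − d/p) = 1 − 784/1,560 = 0.4974.
Q* = √(2DS / (H(1 − d/p))) = √(2 × 172,480 × 891 / (11.3 × 0.4974)).
= √(307,359,360 / 5.621) ≈ 7394.613.

Q* ≈ 7,394.6 coils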